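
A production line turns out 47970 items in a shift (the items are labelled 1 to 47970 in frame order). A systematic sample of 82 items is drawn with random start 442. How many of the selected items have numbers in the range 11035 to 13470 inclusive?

4

k = 47970/82 = 585
First selection ≥ 11035: 442 + ⌈(11035−442)/585⌉·585 = 442 + 19×585 = 11557
Last selection ≤ 13470: 442 + ⌊(13470−442)/585⌋·585 = 442 + 22×585 = 13312
Count = 22 − 19 + 1 = 4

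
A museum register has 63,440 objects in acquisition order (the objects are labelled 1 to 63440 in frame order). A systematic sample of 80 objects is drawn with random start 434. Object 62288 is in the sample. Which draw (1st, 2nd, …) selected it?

k = 63440/80 = 793
position = (62288 − 434)/793 + 1 = 61854/793 + 1 = 78 + 1 = 79

79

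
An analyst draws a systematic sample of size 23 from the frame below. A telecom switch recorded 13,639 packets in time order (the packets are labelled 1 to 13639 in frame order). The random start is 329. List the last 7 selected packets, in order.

k = N/n = 13639/23 = 593
17th selection = 329 + 16×593 = 9817
18th: 9817 + 593 = 10410
19th: 10410 + 593 = 11003
20th: 11003 + 593 = 11596
21st: 11596 + 593 = 12189
22nd: 12189 + 593 = 12782
23rd: 12782 + 593 = 13375

9817, 10410, 11003, 11596, 12189, 12782, 13375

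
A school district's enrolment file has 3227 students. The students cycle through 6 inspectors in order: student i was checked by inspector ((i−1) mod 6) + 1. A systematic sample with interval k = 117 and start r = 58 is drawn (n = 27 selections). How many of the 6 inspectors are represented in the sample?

2

Consecutive selections differ by k = 117, so their inspector numbers differ by 117 mod 6 = 3.
gcd(117, 6) = 3, so the sample visits 6/3 = 2 distinct residues mod 6.
Start 58 is inspector 4; the inspectors hit are 1, 4.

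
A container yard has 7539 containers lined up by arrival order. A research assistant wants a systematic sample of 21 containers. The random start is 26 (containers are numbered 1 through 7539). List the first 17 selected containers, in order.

k = N/n = 7539/21 = 359
container 1: 26
container 2: 26 + 359 = 385
container 3: 385 + 359 = 744
container 4: 744 + 359 = 1103
container 5: 1103 + 359 = 1462
container 6: 1462 + 359 = 1821
container 7: 1821 + 359 = 2180
container 8: 2180 + 359 = 2539
container 9: 2539 + 359 = 2898
container 10: 2898 + 359 = 3257
container 11: 3257 + 359 = 3616
container 12: 3616 + 359 = 3975
container 13: 3975 + 359 = 4334
container 14: 4334 + 359 = 4693
container 15: 4693 + 359 = 5052
container 16: 5052 + 359 = 5411
container 17: 5411 + 359 = 5770

26, 385, 744, 1103, 1462, 1821, 2180, 2539, 2898, 3257, 3616, 3975, 4334, 4693, 5052, 5411, 5770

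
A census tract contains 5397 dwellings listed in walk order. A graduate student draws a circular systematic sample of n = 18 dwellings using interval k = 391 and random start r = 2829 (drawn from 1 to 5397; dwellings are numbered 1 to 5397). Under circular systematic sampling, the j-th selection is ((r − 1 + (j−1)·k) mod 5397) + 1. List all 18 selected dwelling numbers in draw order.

Selection 1: 2829
Selection 2: 2829 + 391 = 3220
Selection 3: 3220 + 391 = 3611
Selection 4: 3611 + 391 = 4002
Selection 5: 4002 + 391 = 4393
Selection 6: 4393 + 391 = 4784
Selection 7: 4784 + 391 = 5175
Selection 8: 5175 + 391 = 5566 → 5566 − 5397 = 169
Selection 9: 169 + 391 = 560
Selection 10: 560 + 391 = 951
Selection 11: 951 + 391 = 1342
Selection 12: 1342 + 391 = 1733
Selection 13: 1733 + 391 = 2124
Selection 14: 2124 + 391 = 2515
Selection 15: 2515 + 391 = 2906
Selection 16: 2906 + 391 = 3297
Selection 17: 3297 + 391 = 3688
Selection 18: 3688 + 391 = 4079

2829, 3220, 3611, 4002, 4393, 4784, 5175, 169, 560, 951, 1342, 1733, 2124, 2515, 2906, 3297, 3688, 4079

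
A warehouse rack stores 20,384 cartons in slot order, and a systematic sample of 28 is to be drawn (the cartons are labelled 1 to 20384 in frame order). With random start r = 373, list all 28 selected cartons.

373, 1101, 1829, 2557, 3285, 4013, 4741, 5469, 6197, 6925, 7653, 8381, 9109, 9837, 10565, 11293, 12021, 12749, 13477, 14205, 14933, 15661, 16389, 17117, 17845, 18573, 19301, 20029

k = N/n = 20384/28 = 728
carton 1: 373
carton 2: 373 + 728 = 1101
carton 3: 1101 + 728 = 1829
carton 4: 1829 + 728 = 2557
carton 5: 2557 + 728 = 3285
carton 6: 3285 + 728 = 4013
carton 7: 4013 + 728 = 4741
carton 8: 4741 + 728 = 5469
carton 9: 5469 + 728 = 6197
carton 10: 6197 + 728 = 6925
carton 11: 6925 + 728 = 7653
carton 12: 7653 + 728 = 8381
carton 13: 8381 + 728 = 9109
carton 14: 9109 + 728 = 9837
carton 15: 9837 + 728 = 10565
carton 16: 10565 + 728 = 11293
carton 17: 11293 + 728 = 12021
carton 18: 12021 + 728 = 12749
carton 19: 12749 + 728 = 13477
carton 20: 13477 + 728 = 14205
carton 21: 14205 + 728 = 14933
carton 22: 14933 + 728 = 15661
carton 23: 15661 + 728 = 16389
carton 24: 16389 + 728 = 17117
carton 25: 17117 + 728 = 17845
carton 26: 17845 + 728 = 18573
carton 27: 18573 + 728 = 19301
carton 28: 19301 + 728 = 20029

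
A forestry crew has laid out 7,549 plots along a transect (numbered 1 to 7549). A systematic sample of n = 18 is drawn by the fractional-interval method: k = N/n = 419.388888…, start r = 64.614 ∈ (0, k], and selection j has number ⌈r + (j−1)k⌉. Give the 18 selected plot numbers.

j=1: r + 0k = 64.614 → ⌈·⌉ = 65
j=2: r + 1k = 484.002888… → ⌈·⌉ = 485
j=3: r + 2k = 903.391777… → ⌈·⌉ = 904
j=4: r + 3k = 1322.780666… → ⌈·⌉ = 1323
j=5: r + 4k = 1742.169555… → ⌈·⌉ = 1743
j=6: r + 5k = 2161.558444… → ⌈·⌉ = 2162
j=7: r + 6k = 2580.947333… → ⌈·⌉ = 2581
j=8: r + 7k = 3000.336222… → ⌈·⌉ = 3001
j=9: r + 8k = 3419.725111… → ⌈·⌉ = 3420
j=10: r + 9k = 3839.114 → ⌈·⌉ = 3840
j=11: r + 10k = 4258.502888… → ⌈·⌉ = 4259
j=12: r + 11k = 4677.891777… → ⌈·⌉ = 4678
j=13: r + 12k = 5097.280666… → ⌈·⌉ = 5098
j=14: r + 13k = 5516.669555… → ⌈·⌉ = 5517
j=15: r + 14k = 5936.058444… → ⌈·⌉ = 5937
j=16: r + 15k = 6355.447333… → ⌈·⌉ = 6356
j=17: r + 16k = 6774.836222… → ⌈·⌉ = 6775
j=18: r + 17k = 7194.225111… → ⌈·⌉ = 7195

65, 485, 904, 1323, 1743, 2162, 2581, 3001, 3420, 3840, 4259, 4678, 5098, 5517, 5937, 6356, 6775, 7195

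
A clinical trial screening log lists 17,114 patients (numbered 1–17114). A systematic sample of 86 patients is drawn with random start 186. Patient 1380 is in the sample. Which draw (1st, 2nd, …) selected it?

7

k = 17114/86 = 199
position = (1380 − 186)/199 + 1 = 1194/199 + 1 = 6 + 1 = 7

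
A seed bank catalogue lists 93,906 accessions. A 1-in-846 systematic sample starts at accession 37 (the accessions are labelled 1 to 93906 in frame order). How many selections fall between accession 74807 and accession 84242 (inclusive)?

11

k = 846
First selection ≥ 74807: 37 + ⌈(74807−37)/846⌉·846 = 37 + 89×846 = 75331
Last selection ≤ 84242: 37 + ⌊(84242−37)/846⌋·846 = 37 + 99×846 = 83791
Count = 99 − 89 + 1 = 11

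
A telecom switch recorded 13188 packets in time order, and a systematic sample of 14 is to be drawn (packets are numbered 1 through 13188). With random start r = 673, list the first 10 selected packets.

673, 1615, 2557, 3499, 4441, 5383, 6325, 7267, 8209, 9151

k = N/n = 13188/14 = 942
packet 1: 673
packet 2: 673 + 942 = 1615
packet 3: 1615 + 942 = 2557
packet 4: 2557 + 942 = 3499
packet 5: 3499 + 942 = 4441
packet 6: 4441 + 942 = 5383
packet 7: 5383 + 942 = 6325
packet 8: 6325 + 942 = 7267
packet 9: 7267 + 942 = 8209
packet 10: 8209 + 942 = 9151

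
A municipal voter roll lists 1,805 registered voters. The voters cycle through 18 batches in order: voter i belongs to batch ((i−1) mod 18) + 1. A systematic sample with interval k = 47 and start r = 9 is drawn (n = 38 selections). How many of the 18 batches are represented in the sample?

Consecutive selections differ by k = 47, so their batch numbers differ by 47 mod 18 = 11.
gcd(47, 18) = 1, so the sample visits 18/1 = 18 distinct residues mod 18.
Start 9 is batch 9; the batches hit are 1, 2, 3, 4, 5, 6, 7, 8, 9, 10, 11, 12, 13, 14, 15, 16, 17, 18.

18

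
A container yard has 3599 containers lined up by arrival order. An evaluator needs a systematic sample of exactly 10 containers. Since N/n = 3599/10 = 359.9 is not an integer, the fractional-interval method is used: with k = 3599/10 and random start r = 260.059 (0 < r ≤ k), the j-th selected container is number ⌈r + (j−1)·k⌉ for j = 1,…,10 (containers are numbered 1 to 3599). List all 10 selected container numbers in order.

261, 620, 980, 1340, 1700, 2060, 2420, 2780, 3140, 3500

j=1: r + 0k = 260.059 → ⌈·⌉ = 261
j=2: r + 1k = 619.959 → ⌈·⌉ = 620
j=3: r + 2k = 979.859 → ⌈·⌉ = 980
j=4: r + 3k = 1339.759 → ⌈·⌉ = 1340
j=5: r + 4k = 1699.659 → ⌈·⌉ = 1700
j=6: r + 5k = 2059.559 → ⌈·⌉ = 2060
j=7: r + 6k = 2419.459 → ⌈·⌉ = 2420
j=8: r + 7k = 2779.359 → ⌈·⌉ = 2780
j=9: r + 8k = 3139.259 → ⌈·⌉ = 3140
j=10: r + 9k = 3499.159 → ⌈·⌉ = 3500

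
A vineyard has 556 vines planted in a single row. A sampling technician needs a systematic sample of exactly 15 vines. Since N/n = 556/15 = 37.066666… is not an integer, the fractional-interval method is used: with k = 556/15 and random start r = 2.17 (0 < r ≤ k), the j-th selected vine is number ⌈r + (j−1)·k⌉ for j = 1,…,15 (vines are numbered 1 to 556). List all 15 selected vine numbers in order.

j=1: r + 0k = 2.17 → ⌈·⌉ = 3
j=2: r + 1k = 39.236666… → ⌈·⌉ = 40
j=3: r + 2k = 76.303333… → ⌈·⌉ = 77
j=4: r + 3k = 113.37 → ⌈·⌉ = 114
j=5: r + 4k = 150.436666… → ⌈·⌉ = 151
j=6: r + 5k = 187.503333… → ⌈·⌉ = 188
j=7: r + 6k = 224.57 → ⌈·⌉ = 225
j=8: r + 7k = 261.636666… → ⌈·⌉ = 262
j=9: r + 8k = 298.703333… → ⌈·⌉ = 299
j=10: r + 9k = 335.77 → ⌈·⌉ = 336
j=11: r + 10k = 372.836666… → ⌈·⌉ = 373
j=12: r + 11k = 409.903333… → ⌈·⌉ = 410
j=13: r + 12k = 446.97 → ⌈·⌉ = 447
j=14: r + 13k = 484.036666… → ⌈·⌉ = 485
j=15: r + 14k = 521.103333… → ⌈·⌉ = 522

3, 40, 77, 114, 151, 188, 225, 262, 299, 336, 373, 410, 447, 485, 522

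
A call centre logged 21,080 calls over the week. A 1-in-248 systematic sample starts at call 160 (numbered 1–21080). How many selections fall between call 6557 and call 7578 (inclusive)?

4

k = 248
First selection ≥ 6557: 160 + ⌈(6557−160)/248⌉·248 = 160 + 26×248 = 6608
Last selection ≤ 7578: 160 + ⌊(7578−160)/248⌋·248 = 160 + 29×248 = 7352
Count = 29 − 26 + 1 = 4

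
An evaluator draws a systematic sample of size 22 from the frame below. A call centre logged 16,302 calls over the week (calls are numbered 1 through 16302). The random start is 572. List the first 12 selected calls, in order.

k = N/n = 16302/22 = 741
call 1: 572
call 2: 572 + 741 = 1313
call 3: 1313 + 741 = 2054
call 4: 2054 + 741 = 2795
call 5: 2795 + 741 = 3536
call 6: 3536 + 741 = 4277
call 7: 4277 + 741 = 5018
call 8: 5018 + 741 = 5759
call 9: 5759 + 741 = 6500
call 10: 6500 + 741 = 7241
call 11: 7241 + 741 = 7982
call 12: 7982 + 741 = 8723

572, 1313, 2054, 2795, 3536, 4277, 5018, 5759, 6500, 7241, 7982, 8723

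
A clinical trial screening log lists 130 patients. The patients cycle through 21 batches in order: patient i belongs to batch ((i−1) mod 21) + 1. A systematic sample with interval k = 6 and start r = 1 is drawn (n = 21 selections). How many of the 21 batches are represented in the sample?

Consecutive selections differ by k = 6, so their batch numbers differ by 6 mod 21 = 6.
gcd(6, 21) = 3, so the sample visits 21/3 = 7 distinct residues mod 21.
Start 1 is batch 1; the batches hit are 1, 4, 7, 10, 13, 16, 19.

7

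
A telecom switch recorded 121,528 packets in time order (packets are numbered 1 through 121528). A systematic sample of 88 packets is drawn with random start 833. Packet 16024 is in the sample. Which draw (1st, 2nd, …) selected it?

k = 121528/88 = 1381
position = (16024 − 833)/1381 + 1 = 15191/1381 + 1 = 11 + 1 = 12

12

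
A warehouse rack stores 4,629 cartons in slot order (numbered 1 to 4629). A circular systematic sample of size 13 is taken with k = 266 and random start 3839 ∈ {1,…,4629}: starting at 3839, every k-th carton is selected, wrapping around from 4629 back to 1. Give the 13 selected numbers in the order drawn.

3839, 4105, 4371, 8, 274, 540, 806, 1072, 1338, 1604, 1870, 2136, 2402

Selection 1: 3839
Selection 2: 3839 + 266 = 4105
Selection 3: 4105 + 266 = 4371
Selection 4: 4371 + 266 = 4637 → 4637 − 4629 = 8
Selection 5: 8 + 266 = 274
Selection 6: 274 + 266 = 540
Selection 7: 540 + 266 = 806
Selection 8: 806 + 266 = 1072
Selection 9: 1072 + 266 = 1338
Selection 10: 1338 + 266 = 1604
Selection 11: 1604 + 266 = 1870
Selection 12: 1870 + 266 = 2136
Selection 13: 2136 + 266 = 2402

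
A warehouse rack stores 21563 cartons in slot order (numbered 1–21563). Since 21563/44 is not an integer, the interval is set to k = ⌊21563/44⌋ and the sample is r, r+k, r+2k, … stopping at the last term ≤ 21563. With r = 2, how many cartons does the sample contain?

45

k = ⌊21563/44⌋ = 490
Achieved size = ⌊(21563 − 2)/490⌋ + 1 = ⌊21561/490⌋ + 1 = 44 + 1 = 45
(last selection: 2 + 44×490 = 21562 ≤ 21563; next would be 22052 > 21563)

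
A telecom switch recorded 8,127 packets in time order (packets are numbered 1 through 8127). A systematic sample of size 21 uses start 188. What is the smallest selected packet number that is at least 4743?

k = 8127/21 = 387
Steps past start: ⌈(4743 − 188)/387⌉ = ⌈4555/387⌉ = 12
Selected packet: 188 + 12×387 = 4832

4832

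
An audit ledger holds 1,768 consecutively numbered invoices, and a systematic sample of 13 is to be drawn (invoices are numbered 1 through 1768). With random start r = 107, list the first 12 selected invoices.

107, 243, 379, 515, 651, 787, 923, 1059, 1195, 1331, 1467, 1603

k = N/n = 1768/13 = 136
invoice 1: 107
invoice 2: 107 + 136 = 243
invoice 3: 243 + 136 = 379
invoice 4: 379 + 136 = 515
invoice 5: 515 + 136 = 651
invoice 6: 651 + 136 = 787
invoice 7: 787 + 136 = 923
invoice 8: 923 + 136 = 1059
invoice 9: 1059 + 136 = 1195
invoice 10: 1195 + 136 = 1331
invoice 11: 1331 + 136 = 1467
invoice 12: 1467 + 136 = 1603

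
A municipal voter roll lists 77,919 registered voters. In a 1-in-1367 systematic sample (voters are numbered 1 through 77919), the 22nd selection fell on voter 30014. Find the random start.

k = 1367
r = 30014 − (22−1)×1367 = 30014 − 28707 = 1307

1307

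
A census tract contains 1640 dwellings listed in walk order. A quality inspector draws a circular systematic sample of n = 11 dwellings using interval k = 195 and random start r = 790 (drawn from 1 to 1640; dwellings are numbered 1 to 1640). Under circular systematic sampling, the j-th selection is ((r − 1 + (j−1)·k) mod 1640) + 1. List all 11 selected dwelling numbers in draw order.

Selection 1: 790
Selection 2: 790 + 195 = 985
Selection 3: 985 + 195 = 1180
Selection 4: 1180 + 195 = 1375
Selection 5: 1375 + 195 = 1570
Selection 6: 1570 + 195 = 1765 → 1765 − 1640 = 125
Selection 7: 125 + 195 = 320
Selection 8: 320 + 195 = 515
Selection 9: 515 + 195 = 710
Selection 10: 710 + 195 = 905
Selection 11: 905 + 195 = 1100

790, 985, 1180, 1375, 1570, 125, 320, 515, 710, 905, 1100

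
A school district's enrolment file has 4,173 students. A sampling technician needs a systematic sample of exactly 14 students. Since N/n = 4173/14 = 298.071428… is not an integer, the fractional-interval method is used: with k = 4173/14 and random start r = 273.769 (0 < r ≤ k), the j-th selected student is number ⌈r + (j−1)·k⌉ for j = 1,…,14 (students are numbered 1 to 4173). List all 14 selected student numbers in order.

j=1: r + 0k = 273.769 → ⌈·⌉ = 274
j=2: r + 1k = 571.840428… → ⌈·⌉ = 572
j=3: r + 2k = 869.911857… → ⌈·⌉ = 870
j=4: r + 3k = 1167.983285… → ⌈·⌉ = 1168
j=5: r + 4k = 1466.054714… → ⌈·⌉ = 1467
j=6: r + 5k = 1764.126142… → ⌈·⌉ = 1765
j=7: r + 6k = 2062.197571… → ⌈·⌉ = 2063
j=8: r + 7k = 2360.269 → ⌈·⌉ = 2361
j=9: r + 8k = 2658.340428… → ⌈·⌉ = 2659
j=10: r + 9k = 2956.411857… → ⌈·⌉ = 2957
j=11: r + 10k = 3254.483285… → ⌈·⌉ = 3255
j=12: r + 11k = 3552.554714… → ⌈·⌉ = 3553
j=13: r + 12k = 3850.626142… → ⌈·⌉ = 3851
j=14: r + 13k = 4148.697571… → ⌈·⌉ = 4149

274, 572, 870, 1168, 1467, 1765, 2063, 2361, 2659, 2957, 3255, 3553, 3851, 4149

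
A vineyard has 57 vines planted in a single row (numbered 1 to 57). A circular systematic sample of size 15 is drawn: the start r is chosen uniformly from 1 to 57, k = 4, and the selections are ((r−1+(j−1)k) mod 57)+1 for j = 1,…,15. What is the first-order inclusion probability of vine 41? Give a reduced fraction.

For each position j, as r ranges over 1…57 the j-th selection hits every vine exactly once, so vine 41 is selected for exactly 15 of the 57 starts.
Inclusion probability = 15/57 = 5/19.

5/19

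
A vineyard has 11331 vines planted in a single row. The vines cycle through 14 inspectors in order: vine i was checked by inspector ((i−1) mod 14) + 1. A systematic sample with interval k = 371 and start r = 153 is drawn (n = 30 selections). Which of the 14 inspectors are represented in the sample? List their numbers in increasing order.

6, 13

Consecutive selections differ by k = 371, so their inspector numbers differ by 371 mod 14 = 7.
gcd(371, 14) = 7, so the sample visits 14/7 = 2 distinct residues mod 14.
Start 153 is inspector 13; the inspectors hit are 6, 13.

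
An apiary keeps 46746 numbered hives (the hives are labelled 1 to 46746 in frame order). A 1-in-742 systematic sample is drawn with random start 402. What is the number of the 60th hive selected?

44180

k = 742
60th selection = r + (60−1)·k = 402 + 59×742 = 402 + 43778 = 44180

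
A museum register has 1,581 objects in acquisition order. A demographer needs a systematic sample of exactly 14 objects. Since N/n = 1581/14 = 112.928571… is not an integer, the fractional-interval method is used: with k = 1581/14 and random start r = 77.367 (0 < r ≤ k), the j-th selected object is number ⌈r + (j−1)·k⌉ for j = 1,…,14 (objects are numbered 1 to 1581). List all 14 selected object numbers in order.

j=1: r + 0k = 77.367 → ⌈·⌉ = 78
j=2: r + 1k = 190.295571… → ⌈·⌉ = 191
j=3: r + 2k = 303.224142… → ⌈·⌉ = 304
j=4: r + 3k = 416.152714… → ⌈·⌉ = 417
j=5: r + 4k = 529.081285… → ⌈·⌉ = 530
j=6: r + 5k = 642.009857… → ⌈·⌉ = 643
j=7: r + 6k = 754.938428… → ⌈·⌉ = 755
j=8: r + 7k = 867.867 → ⌈·⌉ = 868
j=9: r + 8k = 980.795571… → ⌈·⌉ = 981
j=10: r + 9k = 1093.724142… → ⌈·⌉ = 1094
j=11: r + 10k = 1206.652714… → ⌈·⌉ = 1207
j=12: r + 11k = 1319.581285… → ⌈·⌉ = 1320
j=13: r + 12k = 1432.509857… → ⌈·⌉ = 1433
j=14: r + 13k = 1545.438428… → ⌈·⌉ = 1546

78, 191, 304, 417, 530, 643, 755, 868, 981, 1094, 1207, 1320, 1433, 1546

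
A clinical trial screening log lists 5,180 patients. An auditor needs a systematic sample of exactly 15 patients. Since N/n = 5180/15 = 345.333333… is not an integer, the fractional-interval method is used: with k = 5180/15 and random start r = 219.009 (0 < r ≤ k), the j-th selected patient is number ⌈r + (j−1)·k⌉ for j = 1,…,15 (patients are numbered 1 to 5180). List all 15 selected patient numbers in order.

220, 565, 910, 1256, 1601, 1946, 2292, 2637, 2982, 3328, 3673, 4018, 4364, 4709, 5054

j=1: r + 0k = 219.009 → ⌈·⌉ = 220
j=2: r + 1k = 564.342333… → ⌈·⌉ = 565
j=3: r + 2k = 909.675666… → ⌈·⌉ = 910
j=4: r + 3k = 1255.009 → ⌈·⌉ = 1256
j=5: r + 4k = 1600.342333… → ⌈·⌉ = 1601
j=6: r + 5k = 1945.675666… → ⌈·⌉ = 1946
j=7: r + 6k = 2291.009 → ⌈·⌉ = 2292
j=8: r + 7k = 2636.342333… → ⌈·⌉ = 2637
j=9: r + 8k = 2981.675666… → ⌈·⌉ = 2982
j=10: r + 9k = 3327.009 → ⌈·⌉ = 3328
j=11: r + 10k = 3672.342333… → ⌈·⌉ = 3673
j=12: r + 11k = 4017.675666… → ⌈·⌉ = 4018
j=13: r + 12k = 4363.009 → ⌈·⌉ = 4364
j=14: r + 13k = 4708.342333… → ⌈·⌉ = 4709
j=15: r + 14k = 5053.675666… → ⌈·⌉ = 5054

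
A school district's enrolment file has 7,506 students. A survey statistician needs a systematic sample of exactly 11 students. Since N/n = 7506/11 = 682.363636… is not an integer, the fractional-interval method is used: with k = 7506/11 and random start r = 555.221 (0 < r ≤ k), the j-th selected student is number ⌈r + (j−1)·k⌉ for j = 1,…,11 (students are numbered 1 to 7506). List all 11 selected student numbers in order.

j=1: r + 0k = 555.221 → ⌈·⌉ = 556
j=2: r + 1k = 1237.584636… → ⌈·⌉ = 1238
j=3: r + 2k = 1919.948272… → ⌈·⌉ = 1920
j=4: r + 3k = 2602.311909… → ⌈·⌉ = 2603
j=5: r + 4k = 3284.675545… → ⌈·⌉ = 3285
j=6: r + 5k = 3967.039181… → ⌈·⌉ = 3968
j=7: r + 6k = 4649.402818… → ⌈·⌉ = 4650
j=8: r + 7k = 5331.766454… → ⌈·⌉ = 5332
j=9: r + 8k = 6014.130090… → ⌈·⌉ = 6015
j=10: r + 9k = 6696.493727… → ⌈·⌉ = 6697
j=11: r + 10k = 7378.857363… → ⌈·⌉ = 7379

556, 1238, 1920, 2603, 3285, 3968, 4650, 5332, 6015, 6697, 7379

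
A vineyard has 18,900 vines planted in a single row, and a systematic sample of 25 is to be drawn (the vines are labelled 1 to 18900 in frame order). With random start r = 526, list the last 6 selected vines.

14890, 15646, 16402, 17158, 17914, 18670

k = N/n = 18900/25 = 756
20th selection = 526 + 19×756 = 14890
21st: 14890 + 756 = 15646
22nd: 15646 + 756 = 16402
23rd: 16402 + 756 = 17158
24th: 17158 + 756 = 17914
25th: 17914 + 756 = 18670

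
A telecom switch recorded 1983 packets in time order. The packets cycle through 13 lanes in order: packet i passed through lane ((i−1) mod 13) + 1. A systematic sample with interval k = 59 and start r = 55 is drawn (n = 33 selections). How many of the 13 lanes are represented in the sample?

Consecutive selections differ by k = 59, so their lane numbers differ by 59 mod 13 = 7.
gcd(59, 13) = 1, so the sample visits 13/1 = 13 distinct residues mod 13.
Start 55 is lane 3; the lanes hit are 1, 2, 3, 4, 5, 6, 7, 8, 9, 10, 11, 12, 13.

13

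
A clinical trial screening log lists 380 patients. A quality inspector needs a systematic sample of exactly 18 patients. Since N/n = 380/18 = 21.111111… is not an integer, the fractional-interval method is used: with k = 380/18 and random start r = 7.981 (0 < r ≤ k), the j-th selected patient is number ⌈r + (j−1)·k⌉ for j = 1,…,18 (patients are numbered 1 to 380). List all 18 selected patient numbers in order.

j=1: r + 0k = 7.981 → ⌈·⌉ = 8
j=2: r + 1k = 29.092111… → ⌈·⌉ = 30
j=3: r + 2k = 50.203222… → ⌈·⌉ = 51
j=4: r + 3k = 71.314333… → ⌈·⌉ = 72
j=5: r + 4k = 92.425444… → ⌈·⌉ = 93
j=6: r + 5k = 113.536555… → ⌈·⌉ = 114
j=7: r + 6k = 134.647666… → ⌈·⌉ = 135
j=8: r + 7k = 155.758777… → ⌈·⌉ = 156
j=9: r + 8k = 176.869888… → ⌈·⌉ = 177
j=10: r + 9k = 197.981 → ⌈·⌉ = 198
j=11: r + 10k = 219.092111… → ⌈·⌉ = 220
j=12: r + 11k = 240.203222… → ⌈·⌉ = 241
j=13: r + 12k = 261.314333… → ⌈·⌉ = 262
j=14: r + 13k = 282.425444… → ⌈·⌉ = 283
j=15: r + 14k = 303.536555… → ⌈·⌉ = 304
j=16: r + 15k = 324.647666… → ⌈·⌉ = 325
j=17: r + 16k = 345.758777… → ⌈·⌉ = 346
j=18: r + 17k = 366.869888… → ⌈·⌉ = 367

8, 30, 51, 72, 93, 114, 135, 156, 177, 198, 220, 241, 262, 283, 304, 325, 346, 367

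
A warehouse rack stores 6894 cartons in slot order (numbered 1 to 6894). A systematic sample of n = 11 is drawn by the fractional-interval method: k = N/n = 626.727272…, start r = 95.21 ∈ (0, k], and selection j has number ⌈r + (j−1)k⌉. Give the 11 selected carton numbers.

96, 722, 1349, 1976, 2603, 3229, 3856, 4483, 5110, 5736, 6363

j=1: r + 0k = 95.21 → ⌈·⌉ = 96
j=2: r + 1k = 721.937272… → ⌈·⌉ = 722
j=3: r + 2k = 1348.664545… → ⌈·⌉ = 1349
j=4: r + 3k = 1975.391818… → ⌈·⌉ = 1976
j=5: r + 4k = 2602.119090… → ⌈·⌉ = 2603
j=6: r + 5k = 3228.846363… → ⌈·⌉ = 3229
j=7: r + 6k = 3855.573636… → ⌈·⌉ = 3856
j=8: r + 7k = 4482.300909… → ⌈·⌉ = 4483
j=9: r + 8k = 5109.028181… → ⌈·⌉ = 5110
j=10: r + 9k = 5735.755454… → ⌈·⌉ = 5736
j=11: r + 10k = 6362.482727… → ⌈·⌉ = 6363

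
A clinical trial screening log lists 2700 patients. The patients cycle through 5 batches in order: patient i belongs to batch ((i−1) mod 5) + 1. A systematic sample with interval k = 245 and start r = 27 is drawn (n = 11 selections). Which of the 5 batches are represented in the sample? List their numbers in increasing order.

2

Consecutive selections differ by k = 245, so their batch numbers differ by 245 mod 5 = 0.
gcd(245, 5) = 5, so the sample visits 5/5 = 1 distinct residues mod 5.
Start 27 is batch 2; the batches hit are 2.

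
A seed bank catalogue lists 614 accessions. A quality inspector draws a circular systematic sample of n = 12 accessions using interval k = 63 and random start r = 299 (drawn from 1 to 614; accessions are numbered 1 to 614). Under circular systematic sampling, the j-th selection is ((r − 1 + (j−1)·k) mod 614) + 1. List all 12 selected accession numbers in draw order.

Selection 1: 299
Selection 2: 299 + 63 = 362
Selection 3: 362 + 63 = 425
Selection 4: 425 + 63 = 488
Selection 5: 488 + 63 = 551
Selection 6: 551 + 63 = 614
Selection 7: 614 + 63 = 677 → 677 − 614 = 63
Selection 8: 63 + 63 = 126
Selection 9: 126 + 63 = 189
Selection 10: 189 + 63 = 252
Selection 11: 252 + 63 = 315
Selection 12: 315 + 63 = 378

299, 362, 425, 488, 551, 614, 63, 126, 189, 252, 315, 378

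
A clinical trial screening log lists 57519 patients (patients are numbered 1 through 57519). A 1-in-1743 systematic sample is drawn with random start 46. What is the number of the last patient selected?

55822

k = 1743
33rd selection = r + (33−1)·k = 46 + 32×1743 = 46 + 55776 = 55822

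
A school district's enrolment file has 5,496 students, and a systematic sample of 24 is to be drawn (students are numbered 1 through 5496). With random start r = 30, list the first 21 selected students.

30, 259, 488, 717, 946, 1175, 1404, 1633, 1862, 2091, 2320, 2549, 2778, 3007, 3236, 3465, 3694, 3923, 4152, 4381, 4610

k = N/n = 5496/24 = 229
student 1: 30
student 2: 30 + 229 = 259
student 3: 259 + 229 = 488
student 4: 488 + 229 = 717
student 5: 717 + 229 = 946
student 6: 946 + 229 = 1175
student 7: 1175 + 229 = 1404
student 8: 1404 + 229 = 1633
student 9: 1633 + 229 = 1862
student 10: 1862 + 229 = 2091
student 11: 2091 + 229 = 2320
student 12: 2320 + 229 = 2549
student 13: 2549 + 229 = 2778
student 14: 2778 + 229 = 3007
student 15: 3007 + 229 = 3236
student 16: 3236 + 229 = 3465
student 17: 3465 + 229 = 3694
student 18: 3694 + 229 = 3923
student 19: 3923 + 229 = 4152
student 20: 4152 + 229 = 4381
student 21: 4381 + 229 = 4610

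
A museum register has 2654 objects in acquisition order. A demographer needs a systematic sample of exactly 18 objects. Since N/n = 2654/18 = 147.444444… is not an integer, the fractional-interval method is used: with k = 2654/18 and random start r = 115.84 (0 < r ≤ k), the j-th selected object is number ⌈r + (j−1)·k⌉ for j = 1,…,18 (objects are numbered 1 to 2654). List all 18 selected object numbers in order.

116, 264, 411, 559, 706, 854, 1001, 1148, 1296, 1443, 1591, 1738, 1886, 2033, 2181, 2328, 2475, 2623

j=1: r + 0k = 115.84 → ⌈·⌉ = 116
j=2: r + 1k = 263.284444… → ⌈·⌉ = 264
j=3: r + 2k = 410.728888… → ⌈·⌉ = 411
j=4: r + 3k = 558.173333… → ⌈·⌉ = 559
j=5: r + 4k = 705.617777… → ⌈·⌉ = 706
j=6: r + 5k = 853.062222… → ⌈·⌉ = 854
j=7: r + 6k = 1000.506666… → ⌈·⌉ = 1001
j=8: r + 7k = 1147.951111… → ⌈·⌉ = 1148
j=9: r + 8k = 1295.395555… → ⌈·⌉ = 1296
j=10: r + 9k = 1442.84 → ⌈·⌉ = 1443
j=11: r + 10k = 1590.284444… → ⌈·⌉ = 1591
j=12: r + 11k = 1737.728888… → ⌈·⌉ = 1738
j=13: r + 12k = 1885.173333… → ⌈·⌉ = 1886
j=14: r + 13k = 2032.617777… → ⌈·⌉ = 2033
j=15: r + 14k = 2180.062222… → ⌈·⌉ = 2181
j=16: r + 15k = 2327.506666… → ⌈·⌉ = 2328
j=17: r + 16k = 2474.951111… → ⌈·⌉ = 2475
j=18: r + 17k = 2622.395555… → ⌈·⌉ = 2623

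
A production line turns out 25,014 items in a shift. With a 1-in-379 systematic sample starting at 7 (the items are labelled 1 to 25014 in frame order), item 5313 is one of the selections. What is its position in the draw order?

k = 379
position = (5313 − 7)/379 + 1 = 5306/379 + 1 = 14 + 1 = 15

15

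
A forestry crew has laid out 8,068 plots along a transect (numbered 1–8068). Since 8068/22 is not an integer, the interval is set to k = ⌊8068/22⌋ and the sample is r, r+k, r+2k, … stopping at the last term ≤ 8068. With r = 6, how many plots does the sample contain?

k = ⌊8068/22⌋ = 366
Achieved size = ⌊(8068 − 6)/366⌋ + 1 = ⌊8062/366⌋ + 1 = 22 + 1 = 23
(last selection: 6 + 22×366 = 8058 ≤ 8068; next would be 8424 > 8068)

23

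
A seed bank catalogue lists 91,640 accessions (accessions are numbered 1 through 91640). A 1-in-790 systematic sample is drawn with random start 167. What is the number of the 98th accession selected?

k = 790
98th selection = r + (98−1)·k = 167 + 97×790 = 167 + 76630 = 76797

76797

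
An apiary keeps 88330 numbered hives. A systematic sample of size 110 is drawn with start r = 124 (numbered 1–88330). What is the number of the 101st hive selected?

k = 88330/110 = 803
101st selection = r + (101−1)·k = 124 + 100×803 = 124 + 80300 = 80424

80424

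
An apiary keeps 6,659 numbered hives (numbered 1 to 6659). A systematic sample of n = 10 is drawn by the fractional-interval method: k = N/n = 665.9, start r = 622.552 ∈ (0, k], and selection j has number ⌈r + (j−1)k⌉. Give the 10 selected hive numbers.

j=1: r + 0k = 622.552 → ⌈·⌉ = 623
j=2: r + 1k = 1288.452 → ⌈·⌉ = 1289
j=3: r + 2k = 1954.352 → ⌈·⌉ = 1955
j=4: r + 3k = 2620.252 → ⌈·⌉ = 2621
j=5: r + 4k = 3286.152 → ⌈·⌉ = 3287
j=6: r + 5k = 3952.052 → ⌈·⌉ = 3953
j=7: r + 6k = 4617.952 → ⌈·⌉ = 4618
j=8: r + 7k = 5283.852 → ⌈·⌉ = 5284
j=9: r + 8k = 5949.752 → ⌈·⌉ = 5950
j=10: r + 9k = 6615.652 → ⌈·⌉ = 6616

623, 1289, 1955, 2621, 3287, 3953, 4618, 5284, 5950, 6616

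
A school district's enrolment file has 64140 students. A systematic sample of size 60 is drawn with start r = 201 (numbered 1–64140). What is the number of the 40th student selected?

k = 64140/60 = 1069
40th selection = r + (40−1)·k = 201 + 39×1069 = 201 + 41691 = 41892

41892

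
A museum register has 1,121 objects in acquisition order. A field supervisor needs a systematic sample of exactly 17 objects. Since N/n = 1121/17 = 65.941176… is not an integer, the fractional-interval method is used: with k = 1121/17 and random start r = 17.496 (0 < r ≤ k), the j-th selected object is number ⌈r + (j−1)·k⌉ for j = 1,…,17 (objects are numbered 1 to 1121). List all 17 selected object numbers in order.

18, 84, 150, 216, 282, 348, 414, 480, 546, 611, 677, 743, 809, 875, 941, 1007, 1073

j=1: r + 0k = 17.496 → ⌈·⌉ = 18
j=2: r + 1k = 83.437176… → ⌈·⌉ = 84
j=3: r + 2k = 149.378352… → ⌈·⌉ = 150
j=4: r + 3k = 215.319529… → ⌈·⌉ = 216
j=5: r + 4k = 281.260705… → ⌈·⌉ = 282
j=6: r + 5k = 347.201882… → ⌈·⌉ = 348
j=7: r + 6k = 413.143058… → ⌈·⌉ = 414
j=8: r + 7k = 479.084235… → ⌈·⌉ = 480
j=9: r + 8k = 545.025411… → ⌈·⌉ = 546
j=10: r + 9k = 610.966588… → ⌈·⌉ = 611
j=11: r + 10k = 676.907764… → ⌈·⌉ = 677
j=12: r + 11k = 742.848941… → ⌈·⌉ = 743
j=13: r + 12k = 808.790117… → ⌈·⌉ = 809
j=14: r + 13k = 874.731294… → ⌈·⌉ = 875
j=15: r + 14k = 940.672470… → ⌈·⌉ = 941
j=16: r + 15k = 1006.613647… → ⌈·⌉ = 1007
j=17: r + 16k = 1072.554823… → ⌈·⌉ = 1073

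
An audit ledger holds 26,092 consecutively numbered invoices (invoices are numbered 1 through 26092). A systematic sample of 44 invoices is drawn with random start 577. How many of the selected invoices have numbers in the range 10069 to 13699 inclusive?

6

k = 26092/44 = 593
First selection ≥ 10069: 577 + ⌈(10069−577)/593⌉·593 = 577 + 17×593 = 10658
Last selection ≤ 13699: 577 + ⌊(13699−577)/593⌋·593 = 577 + 22×593 = 13623
Count = 22 − 17 + 1 = 6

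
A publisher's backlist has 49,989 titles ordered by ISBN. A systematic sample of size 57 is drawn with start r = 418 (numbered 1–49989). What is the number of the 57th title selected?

k = 49989/57 = 877
57th selection = r + (57−1)·k = 418 + 56×877 = 418 + 49112 = 49530

49530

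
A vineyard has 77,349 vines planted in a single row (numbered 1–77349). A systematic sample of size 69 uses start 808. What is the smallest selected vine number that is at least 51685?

52374

k = 77349/69 = 1121
Steps past start: ⌈(51685 − 808)/1121⌉ = ⌈50877/1121⌉ = 46
Selected vine: 808 + 46×1121 = 52374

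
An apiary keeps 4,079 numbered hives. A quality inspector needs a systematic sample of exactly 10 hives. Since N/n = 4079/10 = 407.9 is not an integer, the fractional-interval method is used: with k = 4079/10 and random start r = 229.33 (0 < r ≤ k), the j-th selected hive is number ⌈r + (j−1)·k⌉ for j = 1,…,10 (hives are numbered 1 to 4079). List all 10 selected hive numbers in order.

j=1: r + 0k = 229.33 → ⌈·⌉ = 230
j=2: r + 1k = 637.23 → ⌈·⌉ = 638
j=3: r + 2k = 1045.13 → ⌈·⌉ = 1046
j=4: r + 3k = 1453.03 → ⌈·⌉ = 1454
j=5: r + 4k = 1860.93 → ⌈·⌉ = 1861
j=6: r + 5k = 2268.83 → ⌈·⌉ = 2269
j=7: r + 6k = 2676.73 → ⌈·⌉ = 2677
j=8: r + 7k = 3084.63 → ⌈·⌉ = 3085
j=9: r + 8k = 3492.53 → ⌈·⌉ = 3493
j=10: r + 9k = 3900.43 → ⌈·⌉ = 3901

230, 638, 1046, 1454, 1861, 2269, 2677, 3085, 3493, 3901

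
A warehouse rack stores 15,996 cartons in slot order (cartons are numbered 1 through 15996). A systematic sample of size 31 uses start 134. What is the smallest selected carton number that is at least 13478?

k = 15996/31 = 516
Steps past start: ⌈(13478 − 134)/516⌉ = ⌈13344/516⌉ = 26
Selected carton: 134 + 26×516 = 13550

13550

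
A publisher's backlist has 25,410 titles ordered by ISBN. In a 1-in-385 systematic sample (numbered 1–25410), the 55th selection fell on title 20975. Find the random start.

k = 385
r = 20975 − (55−1)×385 = 20975 − 20790 = 185

185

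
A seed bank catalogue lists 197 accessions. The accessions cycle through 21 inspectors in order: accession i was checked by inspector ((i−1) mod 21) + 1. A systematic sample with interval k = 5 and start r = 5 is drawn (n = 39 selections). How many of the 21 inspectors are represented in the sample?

Consecutive selections differ by k = 5, so their inspector numbers differ by 5 mod 21 = 5.
gcd(5, 21) = 1, so the sample visits 21/1 = 21 distinct residues mod 21.
Start 5 is inspector 5; the inspectors hit are 1, 2, 3, 4, 5, 6, 7, 8, 9, 10, 11, 12, 13, 14, 15, 16, 17, 18, 19, 20, 21.

21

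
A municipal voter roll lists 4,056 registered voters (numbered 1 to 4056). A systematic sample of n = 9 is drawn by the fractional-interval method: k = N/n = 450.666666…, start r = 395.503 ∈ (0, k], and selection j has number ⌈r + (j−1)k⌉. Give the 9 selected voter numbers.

396, 847, 1297, 1748, 2199, 2649, 3100, 3551, 4001

j=1: r + 0k = 395.503 → ⌈·⌉ = 396
j=2: r + 1k = 846.169666… → ⌈·⌉ = 847
j=3: r + 2k = 1296.836333… → ⌈·⌉ = 1297
j=4: r + 3k = 1747.503 → ⌈·⌉ = 1748
j=5: r + 4k = 2198.169666… → ⌈·⌉ = 2199
j=6: r + 5k = 2648.836333… → ⌈·⌉ = 2649
j=7: r + 6k = 3099.503 → ⌈·⌉ = 3100
j=8: r + 7k = 3550.169666… → ⌈·⌉ = 3551
j=9: r + 8k = 4000.836333… → ⌈·⌉ = 4001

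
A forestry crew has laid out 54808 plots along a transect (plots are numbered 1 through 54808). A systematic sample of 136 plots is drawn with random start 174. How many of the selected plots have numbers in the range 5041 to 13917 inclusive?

k = 54808/136 = 403
First selection ≥ 5041: 174 + ⌈(5041−174)/403⌉·403 = 174 + 13×403 = 5413
Last selection ≤ 13917: 174 + ⌊(13917−174)/403⌋·403 = 174 + 34×403 = 13876
Count = 34 − 13 + 1 = 22

22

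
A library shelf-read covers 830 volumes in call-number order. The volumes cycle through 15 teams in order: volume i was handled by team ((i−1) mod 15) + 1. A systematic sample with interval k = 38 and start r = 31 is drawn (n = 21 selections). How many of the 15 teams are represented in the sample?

Consecutive selections differ by k = 38, so their team numbers differ by 38 mod 15 = 8.
gcd(38, 15) = 1, so the sample visits 15/1 = 15 distinct residues mod 15.
Start 31 is team 1; the teams hit are 1, 2, 3, 4, 5, 6, 7, 8, 9, 10, 11, 12, 13, 14, 15.

15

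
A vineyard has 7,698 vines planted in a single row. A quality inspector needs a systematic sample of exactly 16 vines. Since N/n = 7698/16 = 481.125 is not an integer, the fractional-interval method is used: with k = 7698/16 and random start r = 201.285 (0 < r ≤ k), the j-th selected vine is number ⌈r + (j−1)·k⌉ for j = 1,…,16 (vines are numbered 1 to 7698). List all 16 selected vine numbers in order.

j=1: r + 0k = 201.285 → ⌈·⌉ = 202
j=2: r + 1k = 682.41 → ⌈·⌉ = 683
j=3: r + 2k = 1163.535 → ⌈·⌉ = 1164
j=4: r + 3k = 1644.66 → ⌈·⌉ = 1645
j=5: r + 4k = 2125.785 → ⌈·⌉ = 2126
j=6: r + 5k = 2606.91 → ⌈·⌉ = 2607
j=7: r + 6k = 3088.035 → ⌈·⌉ = 3089
j=8: r + 7k = 3569.16 → ⌈·⌉ = 3570
j=9: r + 8k = 4050.285 → ⌈·⌉ = 4051
j=10: r + 9k = 4531.41 → ⌈·⌉ = 4532
j=11: r + 10k = 5012.535 → ⌈·⌉ = 5013
j=12: r + 11k = 5493.66 → ⌈·⌉ = 5494
j=13: r + 12k = 5974.785 → ⌈·⌉ = 5975
j=14: r + 13k = 6455.91 → ⌈·⌉ = 6456
j=15: r + 14k = 6937.035 → ⌈·⌉ = 6938
j=16: r + 15k = 7418.16 → ⌈·⌉ = 7419

202, 683, 1164, 1645, 2126, 2607, 3089, 3570, 4051, 4532, 5013, 5494, 5975, 6456, 6938, 7419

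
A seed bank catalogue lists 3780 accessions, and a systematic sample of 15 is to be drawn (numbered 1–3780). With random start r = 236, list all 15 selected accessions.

k = N/n = 3780/15 = 252
accession 1: 236
accession 2: 236 + 252 = 488
accession 3: 488 + 252 = 740
accession 4: 740 + 252 = 992
accession 5: 992 + 252 = 1244
accession 6: 1244 + 252 = 1496
accession 7: 1496 + 252 = 1748
accession 8: 1748 + 252 = 2000
accession 9: 2000 + 252 = 2252
accession 10: 2252 + 252 = 2504
accession 11: 2504 + 252 = 2756
accession 12: 2756 + 252 = 3008
accession 13: 3008 + 252 = 3260
accession 14: 3260 + 252 = 3512
accession 15: 3512 + 252 = 3764

236, 488, 740, 992, 1244, 1496, 1748, 2000, 2252, 2504, 2756, 3008, 3260, 3512, 3764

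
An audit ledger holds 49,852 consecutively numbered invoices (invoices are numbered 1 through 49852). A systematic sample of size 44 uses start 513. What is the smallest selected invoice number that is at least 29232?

k = 49852/44 = 1133
Steps past start: ⌈(29232 − 513)/1133⌉ = ⌈28719/1133⌉ = 26
Selected invoice: 513 + 26×1133 = 29971

29971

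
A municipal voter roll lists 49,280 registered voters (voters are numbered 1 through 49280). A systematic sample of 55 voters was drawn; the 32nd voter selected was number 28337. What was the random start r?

561

k = 49280/55 = 896
r = 28337 − (32−1)×896 = 28337 − 27776 = 561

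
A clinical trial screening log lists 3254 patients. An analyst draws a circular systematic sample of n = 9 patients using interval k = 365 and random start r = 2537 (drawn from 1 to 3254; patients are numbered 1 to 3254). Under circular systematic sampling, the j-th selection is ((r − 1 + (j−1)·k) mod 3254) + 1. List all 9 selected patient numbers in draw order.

2537, 2902, 13, 378, 743, 1108, 1473, 1838, 2203

Selection 1: 2537
Selection 2: 2537 + 365 = 2902
Selection 3: 2902 + 365 = 3267 → 3267 − 3254 = 13
Selection 4: 13 + 365 = 378
Selection 5: 378 + 365 = 743
Selection 6: 743 + 365 = 1108
Selection 7: 1108 + 365 = 1473
Selection 8: 1473 + 365 = 1838
Selection 9: 1838 + 365 = 2203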